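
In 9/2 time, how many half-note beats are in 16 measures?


Time signature 9/2: the bottom number 2 means the half note gets one count
The top number 9 means 9 half-note beats per measure
Total = 9 × 16 measures
= 144 half-note beats


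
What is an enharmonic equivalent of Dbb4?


Solution.
Enharmonic notes sound the same pitch but are spelled with different letter names
Dbb and C name the same pitch class
= C4


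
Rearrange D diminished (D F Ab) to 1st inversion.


Working:
Root position: D F Ab
1st inversion: move root up an octave
Bass note: F
Notes (bottom to top) = F Ab D


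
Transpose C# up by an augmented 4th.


Reasoning:
augmented 4th: 4 letter names, 6 semitones
Letter: C + 3 → F
Pitch: C# + 6 semitones, spelled as an F → F##
= F##


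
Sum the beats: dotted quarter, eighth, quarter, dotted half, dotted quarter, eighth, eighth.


Beat values:
  dotted quarter = 1.5 beats
  eighth = 0.5 beats
  quarter = 1 beat
  dotted half = 3 beats
  dotted quarter = 1.5 beats
  eighth = 0.5 beats
  eighth = 0.5 beats
Sum = 1.5 + 0.5 + 1 + 3 + 1.5 + 0.5 + 0.5
= 8.5 beats


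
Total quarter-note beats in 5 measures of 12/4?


Let's work it out.
Time signature 12/4: the bottom number 4 means the quarter note gets one count
The top number 12 means 12 quarter-note beats per measure
Total = 12 × 5 measures
= 60 quarter-note beats


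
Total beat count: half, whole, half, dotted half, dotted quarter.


Reasoning:
Beat values:
  half = 2 beats
  whole = 4 beats
  half = 2 beats
  dotted half = 3 beats
  dotted quarter = 1.5 beats
Sum = 2 + 4 + 2 + 3 + 1.5
= 12.5 beats


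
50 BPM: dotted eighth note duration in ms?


Solution.
One quarter-note beat = 60000 / BPM = 60000 / 50 ms
Dotted eighth note = 3/4 × quarter note
Duration = 3/4 × 60000 / 50 = 45000 / 50
= 900.0 ms


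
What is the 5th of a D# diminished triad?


Solution.
Diminished triad = root + minor 3rd (3 semitones) + diminished 5th (6 semitones)
A triad on D# stacks thirds, so the chord tones use letter names D-F-A
Root: D#
Minor 3rd above D#: F#
Diminished 5th above D#: A
The 5th = A


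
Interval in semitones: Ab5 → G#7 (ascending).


Let's work it out.
Absolute semitone position = octave×12 + chromatic position
Ab5: 5×12 + 8 = 68
G#7: 7×12 + 8 = 92
Difference = 92 - 68 = 24
= 24 semitones


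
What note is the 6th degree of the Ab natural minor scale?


Natural minor scale pattern: W-H-W-W-H-W-W (2-1-2-2-1-2-2 semitones)
Starting from Ab:
  Ab + 2 semitones → Bb
  Bb + 1 semitone → Cb
  Cb + 2 semitones → Db
  Db + 2 semitones → Eb
  Eb + 1 semitone → Fb
  Fb + 2 semitones → Gb
  Gb + 2 semitones → Ab
Scale: Ab Bb Cb Db Eb Fb Gb
Degree 6 = Fb


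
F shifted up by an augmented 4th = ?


Working:
augmented 4th: 4 letter names, 6 semitones
Letter: F + 3 → B
Pitch: F + 6 semitones, spelled as a B → B
= B


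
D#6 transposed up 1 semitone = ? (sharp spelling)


Let's work it out.
D#6: chromatic position 3 in octave 6 → absolute = 6×12 + 3 = 75
Transpose up 1: 75 + 1 = 76
76 = 6×12 + 4 → E in octave 6
Result = E6


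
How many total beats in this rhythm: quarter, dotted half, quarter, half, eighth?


Step by step:
Beat values:
  quarter = 1 beat
  dotted half = 3 beats
  quarter = 1 beat
  half = 2 beats
  eighth = 0.5 beats
Sum = 1 + 3 + 1 + 2 + 0.5
= 7.5 beats


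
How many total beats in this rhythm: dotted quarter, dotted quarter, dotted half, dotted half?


Step by step:
Beat values:
  dotted quarter = 1.5 beats
  dotted quarter = 1.5 beats
  dotted half = 3 beats
  dotted half = 3 beats
Sum = 1.5 + 1.5 + 3 + 3
= 9 beats


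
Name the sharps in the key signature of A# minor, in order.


Let's work it out.
Sharp minor keys follow the circle of fifths: A(0), E(1), B(2), F#(3), C#(4), G#(5), D#(6), A#(7)
A# minor has 7 sharps
Order of sharps: F# C# G# D# A# E# B# → first 7: F#, C#, G#, D#, A#, E#, B#
= F#, C#, G#, D#, A#, E#, B#


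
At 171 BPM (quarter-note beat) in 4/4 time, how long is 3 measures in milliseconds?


Step by step:
Quarter-note beat duration = 60000 / 171 ms
Beats per measure (4/4) = 4
One measure = 4 × 60000 / 171 = 240000 / 171 ms
3 measures = 3 × 240000 / 171 = 720000 / 171
= 4210.5 ms


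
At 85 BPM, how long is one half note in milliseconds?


Step by step:
One quarter-note beat = 60000 / BPM = 60000 / 85 ms
Half note = 2 × quarter note
Duration = 2 × 60000 / 85 = 120000 / 85
= 1411.8 ms


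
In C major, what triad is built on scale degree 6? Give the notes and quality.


Solution.
C major scale: C D E F G A B
Diatonic triad on degree 6 stacks scale notes 6, 1, 3: A C E
A→C = 3 semitones; A→E = 7 semitones → minor triad
= A C E (minor)


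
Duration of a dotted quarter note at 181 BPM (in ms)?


One quarter-note beat = 60000 / BPM = 60000 / 181 ms
Dotted quarter note = 3/2 × quarter note
Duration = 3/2 × 60000 / 181 = 90000 / 181
= 497.2 ms


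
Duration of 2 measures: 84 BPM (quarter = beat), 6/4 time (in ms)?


Quarter-note beat duration = 60000 / 84 ms
Beats per measure (6/4) = 6
One measure = 6 × 60000 / 84 = 360000 / 84 ms
2 measures = 2 × 360000 / 84 = 720000 / 84
= 8571.4 ms


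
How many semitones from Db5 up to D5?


Working:
Absolute semitone position = octave×12 + chromatic position
Db5: 5×12 + 1 = 61
D5: 5×12 + 2 = 62
Difference = 62 - 61 = 1
= 1 semitone


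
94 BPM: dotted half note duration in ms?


One quarter-note beat = 60000 / BPM = 60000 / 94 ms
Dotted half note = 3 × quarter note
Duration = 3 × 60000 / 94 = 180000 / 94
= 1914.9 ms


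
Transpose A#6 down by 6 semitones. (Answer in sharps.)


A#6: chromatic position 10 in octave 6 → absolute = 6×12 + 10 = 82
Transpose down 6: 82 - 6 = 76
76 = 6×12 + 4 → E in octave 6
Result = E6


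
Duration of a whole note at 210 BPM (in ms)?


One quarter-note beat = 60000 / BPM = 60000 / 210 ms
Whole note = 4 × quarter note
Duration = 4 × 60000 / 210 = 240000 / 210
= 1142.9 ms


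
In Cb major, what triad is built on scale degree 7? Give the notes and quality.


Step by step:
Cb major scale: Cb Db Eb Fb Gb Ab Bb
Diatonic triad on degree 7 stacks scale notes 7, 2, 4: Bb Db Fb
Bb→Db = 3 semitones; Bb→Fb = 6 semitones → diminished triad
= Bb Db Fb (diminished)


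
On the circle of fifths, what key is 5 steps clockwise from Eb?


Working:
Each clockwise step on the circle of fifths moves up a perfect 5th
From Eb: Eb → Bb → F → C → G → D
= D


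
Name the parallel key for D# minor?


Working:
Parallel keys share the same tonic but differ in mode
D# minor → parallel is D# major
= D# major


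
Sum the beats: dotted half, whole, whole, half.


Working:
Beat values:
  dotted half = 3 beats
  whole = 4 beats
  whole = 4 beats
  half = 2 beats
Sum = 3 + 4 + 4 + 2
= 13 beats


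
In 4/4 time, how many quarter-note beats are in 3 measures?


Step by step:
Time signature 4/4: the bottom number 4 means the quarter note gets one count
The top number 4 means 4 quarter-note beats per measure
Total = 4 × 3 measures
= 12 quarter-note beats


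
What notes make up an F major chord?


Major triad = root + major 3rd (4 semitones) + perfect 5th (7 semitones)
A triad on F stacks thirds, so the chord tones use letter names F-A-C
Root: F
Major 3rd above F: A
Perfect 5th above F: C
Chord = F A C


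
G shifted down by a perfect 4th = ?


Working:
perfect 4th: 4 letter names, 5 semitones
Letter: G - 3 → D
Pitch: G - 5 semitones, spelled as a D → D
= D


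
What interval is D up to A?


Solution.
Letter names: D → A spans 5 letter names → a 5th
Semitones: D → A = 7 half-steps
A 5th of 7 semitones is a perfect 5th
= perfect 5th


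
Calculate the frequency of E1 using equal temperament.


Let's work it out.
f = 440 × 2^(n/12) where n = semitones from A4
E1: -41 semitones from A4
f = 440 × 2^(-41/12)
f = 41.20 Hz


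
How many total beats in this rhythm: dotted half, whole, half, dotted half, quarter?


Let's work it out.
Beat values:
  dotted half = 3 beats
  whole = 4 beats
  half = 2 beats
  dotted half = 3 beats
  quarter = 1 beat
Sum = 3 + 4 + 2 + 3 + 1
= 13 beats


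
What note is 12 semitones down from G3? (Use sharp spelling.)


G3: chromatic position 7 in octave 3 → absolute = 3×12 + 7 = 43
Transpose down 12: 43 - 12 = 31
31 = 2×12 + 7 → G in octave 2
Result = G2


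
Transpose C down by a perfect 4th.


perfect 4th: 4 letter names, 5 semitones
Letter: C - 3 → G
Pitch: C - 5 semitones, spelled as a G → G
= G


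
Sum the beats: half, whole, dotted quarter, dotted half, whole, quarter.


Working:
Beat values:
  half = 2 beats
  whole = 4 beats
  dotted quarter = 1.5 beats
  dotted half = 3 beats
  whole = 4 beats
  quarter = 1 beat
Sum = 2 + 4 + 1.5 + 3 + 4 + 1
= 15.5 beats


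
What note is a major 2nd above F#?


A 2nd spans 2 letter names, so from F we land on G
A major 2nd = 2 semitones above F#
Spell G at that pitch: G#
= G#


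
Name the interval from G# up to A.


Solution.
Letter names: G → A spans 2 letter names → a 2nd
Semitones: G# → A = 1 half-step
A 2nd of 1 semitone is a minor 2nd
= minor 2nd


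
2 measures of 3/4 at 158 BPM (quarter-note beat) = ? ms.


Quarter-note beat duration = 60000 / 158 ms
Beats per measure (3/4) = 3
One measure = 3 × 60000 / 158 = 180000 / 158 ms
2 measures = 2 × 180000 / 158 = 360000 / 158
= 2278.5 ms


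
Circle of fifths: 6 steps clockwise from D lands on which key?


Step by step:
Each clockwise step on the circle of fifths moves up a perfect 5th
From D: D → A → E → B → F#/Gb → Db → Ab
= Ab


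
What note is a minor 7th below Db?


Let's work it out.
A 7th spans 7 letter names, so from D we land on E
A minor 7th = 10 semitones below Db
Spell E at that pitch: Eb
= Eb


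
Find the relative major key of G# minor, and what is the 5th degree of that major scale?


Let's work it out.
The relative major shares the key signature and is a minor 3rd above the minor tonic
A minor 3rd above G# is B
→ relative major of G# minor is B major
B major scale: B C# D# E F# G# A#
= B major; 5th degree = F#


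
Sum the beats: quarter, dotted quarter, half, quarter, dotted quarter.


Beat values:
  quarter = 1 beat
  dotted quarter = 1.5 beats
  half = 2 beats
  quarter = 1 beat
  dotted quarter = 1.5 beats
Sum = 1 + 1.5 + 2 + 1 + 1.5
= 7 beats


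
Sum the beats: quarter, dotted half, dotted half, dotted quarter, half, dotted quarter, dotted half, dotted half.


Let's work it out.
Beat values:
  quarter = 1 beat
  dotted half = 3 beats
  dotted half = 3 beats
  dotted quarter = 1.5 beats
  half = 2 beats
  dotted quarter = 1.5 beats
  dotted half = 3 beats
  dotted half = 3 beats
Sum = 1 + 3 + 3 + 1.5 + 2 + 1.5 + 3 + 3
= 18 beats


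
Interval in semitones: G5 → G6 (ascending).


Absolute semitone position = octave×12 + chromatic position
G5: 5×12 + 7 = 67
G6: 6×12 + 7 = 79
Difference = 79 - 67 = 12
= 12 semitones


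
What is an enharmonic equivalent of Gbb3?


Working:
Enharmonic notes sound the same pitch but are spelled with different letter names
Gbb and F name the same pitch class
= F3


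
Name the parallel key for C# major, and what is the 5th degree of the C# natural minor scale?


Step by step:
Parallel keys share the same tonic but differ in mode
C# major → parallel is C# minor
C# natural minor scale: C# D# E F# G# A B
= C# minor; 5th degree = G#


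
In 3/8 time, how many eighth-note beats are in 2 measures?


Time signature 3/8: the bottom number 8 means the eighth note gets one count
The top number 3 means 3 eighth-note beats per measure
Total = 3 × 2 measures
= 6 eighth-note beats


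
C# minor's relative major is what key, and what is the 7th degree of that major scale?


Solution.
The relative major shares the key signature and is a minor 3rd above the minor tonic
A minor 3rd above C# is E
→ relative major of C# minor is E major
E major scale: E F# G# A B C# D#
= E major; 7th degree = D#


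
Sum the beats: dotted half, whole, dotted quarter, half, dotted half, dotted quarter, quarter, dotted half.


Beat values:
  dotted half = 3 beats
  whole = 4 beats
  dotted quarter = 1.5 beats
  half = 2 beats
  dotted half = 3 beats
  dotted quarter = 1.5 beats
  quarter = 1 beat
  dotted half = 3 beats
Sum = 3 + 4 + 1.5 + 2 + 3 + 1.5 + 1 + 3
= 19 beats


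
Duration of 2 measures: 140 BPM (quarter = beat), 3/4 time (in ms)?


Step by step:
Quarter-note beat duration = 60000 / 140 ms
Beats per measure (3/4) = 3
One measure = 3 × 60000 / 140 = 180000 / 140 ms
2 measures = 2 × 180000 / 140 = 360000 / 140
= 2571.4 ms


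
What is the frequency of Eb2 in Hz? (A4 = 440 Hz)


Step by step:
f = 440 × 2^(n/12) where n = semitones from A4
Eb2: -30 semitones from A4
f = 440 × 2^(-30/12)
f = 77.78 Hz


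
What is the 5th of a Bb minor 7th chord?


Minor 7th chord = root + minor 3rd + perfect 5th + minor 7th
Seventh chords stack in thirds, so the letter names are B-D-F-A
Root: Bb
Minor 3rd above Bb: Db
Perfect 5th above Bb: F
Minor 7th above Bb: Ab
The 5th = F


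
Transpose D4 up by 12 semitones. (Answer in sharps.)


D4: chromatic position 2 in octave 4 → absolute = 4×12 + 2 = 50
Transpose up 12: 50 + 12 = 62
62 = 5×12 + 2 → D in octave 5
Result = D5


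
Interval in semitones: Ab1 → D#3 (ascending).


Absolute semitone position = octave×12 + chromatic position
Ab1: 1×12 + 8 = 20
D#3: 3×12 + 3 = 39
Difference = 39 - 20 = 19
= 19 semitones


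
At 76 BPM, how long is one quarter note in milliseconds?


Working:
One quarter-note beat = 60000 / BPM = 60000 / 76 ms
Duration = 60000 / 76
= 789.5 ms


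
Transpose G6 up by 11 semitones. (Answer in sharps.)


Solution.
G6: chromatic position 7 in octave 6 → absolute = 6×12 + 7 = 79
Transpose up 11: 79 + 11 = 90
90 = 7×12 + 6 → F# in octave 7
Result = F#7


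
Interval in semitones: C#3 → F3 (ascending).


Reasoning:
Absolute semitone position = octave×12 + chromatic position
C#3: 3×12 + 1 = 37
F3: 3×12 + 5 = 41
Difference = 41 - 37 = 4
= 4 semitones


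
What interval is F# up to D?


Let's work it out.
Letter names: F → D spans 6 letter names → a 6th
Semitones: F# → D = 8 half-steps
A 6th of 8 semitones is a minor 6th
= minor 6th


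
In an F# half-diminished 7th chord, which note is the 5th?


Reasoning:
Half-diminished 7th chord = root + minor 3rd + diminished 5th + minor 7th
Seventh chords stack in thirds, so the letter names are F-A-C-E
Root: F#
Minor 3rd above F#: A
Diminished 5th above F#: C
Minor 7th above F#: E
The 5th = C


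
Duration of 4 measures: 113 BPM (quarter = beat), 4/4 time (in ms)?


Working:
Quarter-note beat duration = 60000 / 113 ms
Beats per measure (4/4) = 4
One measure = 4 × 60000 / 113 = 240000 / 113 ms
4 measures = 4 × 240000 / 113 = 960000 / 113
= 8495.6 ms


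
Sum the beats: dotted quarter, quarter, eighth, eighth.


Beat values:
  dotted quarter = 1.5 beats
  quarter = 1 beat
  eighth = 0.5 beats
  eighth = 0.5 beats
Sum = 1.5 + 1 + 0.5 + 0.5
= 3.5 beats


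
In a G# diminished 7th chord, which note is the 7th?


Let's work it out.
Diminished 7th chord = root + minor 3rd + diminished 5th + diminished 7th
Seventh chords stack in thirds, so the letter names are G-B-D-F
Root: G#
Minor 3rd above G#: B
Diminished 5th above G#: D
Diminished 7th above G#: F
The 7th = F


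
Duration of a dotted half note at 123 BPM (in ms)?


Reasoning:
One quarter-note beat = 60000 / BPM = 60000 / 123 ms
Dotted half note = 3 × quarter note
Duration = 3 × 60000 / 123 = 180000 / 123
= 1463.4 ms


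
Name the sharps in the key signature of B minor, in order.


Sharp minor keys follow the circle of fifths: A(0), E(1), B(2), F#(3), C#(4), G#(5), D#(6), A#(7)
B minor has 2 sharps
Order of sharps: F# C# G# D# A# E# B# → first 2: F#, C#
= F#, C#


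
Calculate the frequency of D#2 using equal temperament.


f = 440 × 2^(n/12) where n = semitones from A4
D#2: -30 semitones from A4
f = 440 × 2^(-30/12)
f = 77.78 Hz


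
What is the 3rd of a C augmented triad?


Reasoning:
Augmented triad = root + major 3rd (4 semitones) + augmented 5th (8 semitones)
A triad on C stacks thirds, so the chord tones use letter names C-E-G
Root: C
Major 3rd above C: E
Augmented 5th above C: G#
The 3rd = E


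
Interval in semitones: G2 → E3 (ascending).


Working:
Absolute semitone position = octave×12 + chromatic position
G2: 2×12 + 7 = 31
E3: 3×12 + 4 = 40
Difference = 40 - 31 = 9
= 9 semitones


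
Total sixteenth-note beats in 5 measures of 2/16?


Working:
Time signature 2/16: the bottom number 16 means the sixteenth note gets one count
The top number 2 means 2 sixteenth-note beats per measure
Total = 2 × 5 measures
= 10 sixteenth-note beats


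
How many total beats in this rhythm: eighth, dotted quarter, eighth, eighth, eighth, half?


Beat values:
  eighth = 0.5 beats
  dotted quarter = 1.5 beats
  eighth = 0.5 beats
  eighth = 0.5 beats
  eighth = 0.5 beats
  half = 2 beats
Sum = 0.5 + 1.5 + 0.5 + 0.5 + 0.5 + 2
= 5.5 beats


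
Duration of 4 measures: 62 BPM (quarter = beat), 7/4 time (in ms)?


Working:
Quarter-note beat duration = 60000 / 62 ms
Beats per measure (7/4) = 7
One measure = 7 × 60000 / 62 = 420000 / 62 ms
4 measures = 4 × 420000 / 62 = 1680000 / 62
= 27096.8 ms


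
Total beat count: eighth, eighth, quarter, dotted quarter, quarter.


Beat values:
  eighth = 0.5 beats
  eighth = 0.5 beats
  quarter = 1 beat
  dotted quarter = 1.5 beats
  quarter = 1 beat
Sum = 0.5 + 0.5 + 1 + 1.5 + 1
= 4.5 beats


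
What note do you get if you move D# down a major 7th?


Working:
major 7th: 7 letter names, 11 semitones
Letter: D - 6 → E
Pitch: D# - 11 semitones, spelled as an E → E
= E


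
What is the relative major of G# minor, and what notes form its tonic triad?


Reasoning:
The relative major shares the key signature and is a minor 3rd above the minor tonic
A minor 3rd above G# is B
→ relative major of G# minor is B major
Tonic triad of B major = root + major 3rd + perfect 5th = B D# F#
= B major; triad = B D# F#


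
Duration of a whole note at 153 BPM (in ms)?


Solution.
One quarter-note beat = 60000 / BPM = 60000 / 153 ms
Whole note = 4 × quarter note
Duration = 4 × 60000 / 153 = 240000 / 153
= 1568.6 ms


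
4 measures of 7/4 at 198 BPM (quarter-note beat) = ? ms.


Solution.
Quarter-note beat duration = 60000 / 198 ms
Beats per measure (7/4) = 7
One measure = 7 × 60000 / 198 = 420000 / 198 ms
4 measures = 4 × 420000 / 198 = 1680000 / 198
= 8484.8 ms


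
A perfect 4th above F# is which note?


Solution.
A 4th spans 4 letter names, so from F we land on B
A perfect 4th = 5 semitones above F#
Spell B at that pitch: B
= B


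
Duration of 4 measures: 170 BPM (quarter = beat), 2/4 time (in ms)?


Working:
Quarter-note beat duration = 60000 / 170 ms
Beats per measure (2/4) = 2
One measure = 2 × 60000 / 170 = 120000 / 170 ms
4 measures = 4 × 120000 / 170 = 480000 / 170
= 2823.5 ms


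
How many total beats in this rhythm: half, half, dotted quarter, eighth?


Beat values:
  half = 2 beats
  half = 2 beats
  dotted quarter = 1.5 beats
  eighth = 0.5 beats
Sum = 2 + 2 + 1.5 + 0.5
= 6 beats


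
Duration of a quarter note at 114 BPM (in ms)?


Working:
One quarter-note beat = 60000 / BPM = 60000 / 114 ms
Duration = 60000 / 114
= 526.3 ms


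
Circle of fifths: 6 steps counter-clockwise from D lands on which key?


Reasoning:
Each counter-clockwise step moves down a perfect 5th (= up a perfect 4th)
From D: D → G → C → F → Bb → Eb → Ab
= Ab


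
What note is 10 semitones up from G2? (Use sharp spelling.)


G2: chromatic position 7 in octave 2 → absolute = 2×12 + 7 = 31
Transpose up 10: 31 + 10 = 41
41 = 3×12 + 5 → F in octave 3
Result = F3


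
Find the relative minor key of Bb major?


The relative minor shares the major's key signature and starts on its 6th degree
6th degree = a major 6th above the tonic; a major 6th above Bb is G
→ relative minor of Bb major is G minor
= G minor


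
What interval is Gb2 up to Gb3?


Solution.
Letter names: G → G spans 8 letter names → an octave
Semitones: Gb2 → Gb3 = 12 half-steps
An octave of 12 semitones is a perfect octave
= perfect octave


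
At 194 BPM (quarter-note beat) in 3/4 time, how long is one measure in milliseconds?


Solution.
Quarter-note beat duration = 60000 / 194 ms
Beats per measure (3/4) = 3
One measure = 3 × 60000 / 194 = 180000 / 194 ms
= 927.8 ms


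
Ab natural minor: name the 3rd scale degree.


Reasoning:
Natural minor scale pattern: W-H-W-W-H-W-W (2-1-2-2-1-2-2 semitones)
Starting from Ab:
  Ab + 2 semitones → Bb
  Bb + 1 semitone → Cb
  Cb + 2 semitones → Db
  Db + 2 semitones → Eb
  Eb + 1 semitone → Fb
  Fb + 2 semitones → Gb
  Gb + 2 semitones → Ab
Scale: Ab Bb Cb Db Eb Fb Gb
Degree 3 = Cb


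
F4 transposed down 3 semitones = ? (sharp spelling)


Let's work it out.
F4: chromatic position 5 in octave 4 → absolute = 4×12 + 5 = 53
Transpose down 3: 53 - 3 = 50
50 = 4×12 + 2 → D in octave 4
Result = D4


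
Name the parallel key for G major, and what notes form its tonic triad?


Working:
Parallel keys share the same tonic but differ in mode
G major → parallel is G minor
Tonic triad of G minor = G Bb D
= G minor; triad = G Bb D


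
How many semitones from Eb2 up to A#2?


Step by step:
Absolute semitone position = octave×12 + chromatic position
Eb2: 2×12 + 3 = 27
A#2: 2×12 + 10 = 34
Difference = 34 - 27 = 7
= 7 semitones


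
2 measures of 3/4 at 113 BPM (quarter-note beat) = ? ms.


Reasoning:
Quarter-note beat duration = 60000 / 113 ms
Beats per measure (3/4) = 3
One measure = 3 × 60000 / 113 = 180000 / 113 ms
2 measures = 2 × 180000 / 113 = 360000 / 113
= 3185.8 ms


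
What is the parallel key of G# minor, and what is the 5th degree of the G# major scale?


Solution.
Parallel keys share the same tonic but differ in mode
G# minor → parallel is G# major
G# major scale: G# A# B# C# D# E# F##
= G# major; 5th degree = D#


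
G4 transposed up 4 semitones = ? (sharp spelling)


G4: chromatic position 7 in octave 4 → absolute = 4×12 + 7 = 55
Transpose up 4: 55 + 4 = 59
59 = 4×12 + 11 → B in octave 4
Result = B4


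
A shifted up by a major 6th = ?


Working:
major 6th: 6 letter names, 9 semitones
Letter: A + 5 → F
Pitch: A + 9 semitones, spelled as an F → F#
= F#


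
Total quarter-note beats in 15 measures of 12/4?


Step by step:
Time signature 12/4: the bottom number 4 means the quarter note gets one count
The top number 12 means 12 quarter-note beats per measure
Total = 12 × 15 measures
= 180 quarter-note beats


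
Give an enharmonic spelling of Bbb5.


Let's work it out.
Enharmonic notes sound the same pitch but are spelled with different letter names
Bbb and A name the same pitch class
= A5


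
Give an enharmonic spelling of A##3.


Working:
Enharmonic notes sound the same pitch but are spelled with different letter names
A## and B name the same pitch class
= B3


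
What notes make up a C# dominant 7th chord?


Step by step:
Dominant 7th chord = root + major 3rd + perfect 5th + minor 7th
Seventh chords stack in thirds, so the letter names are C-E-G-B
Root: C#
Major 3rd above C#: E#
Perfect 5th above C#: G#
Minor 7th above C#: B
Chord = C# E# G# B


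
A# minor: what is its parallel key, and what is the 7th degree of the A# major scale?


Reasoning:
Parallel keys share the same tonic but differ in mode
A# minor → parallel is A# major
A# major scale: A# B# C## D# E# F## G##
= A# major; 7th degree = G##


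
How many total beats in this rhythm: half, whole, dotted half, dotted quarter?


Reasoning:
Beat values:
  half = 2 beats
  whole = 4 beats
  dotted half = 3 beats
  dotted quarter = 1.5 beats
Sum = 2 + 4 + 3 + 1.5
= 10.5 beats


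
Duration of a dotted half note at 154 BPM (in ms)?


One quarter-note beat = 60000 / BPM = 60000 / 154 ms
Dotted half note = 3 × quarter note
Duration = 3 × 60000 / 154 = 180000 / 154
= 1168.8 ms


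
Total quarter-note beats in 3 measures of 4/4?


Time signature 4/4: the bottom number 4 means the quarter note gets one count
The top number 4 means 4 quarter-note beats per measure
Total = 4 × 3 measures
= 12 quarter-note beats


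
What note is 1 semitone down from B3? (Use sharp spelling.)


B3: chromatic position 11 in octave 3 → absolute = 3×12 + 11 = 47
Transpose down 1: 47 - 1 = 46
46 = 3×12 + 10 → A# in octave 3
Result = A#3


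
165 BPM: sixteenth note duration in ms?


Let's work it out.
One quarter-note beat = 60000 / BPM = 60000 / 165 ms
Sixteenth note = 1/4 × quarter note
Duration = 1/4 × 60000 / 165 = 15000 / 165
= 90.9 ms


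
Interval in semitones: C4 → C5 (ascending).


Solution.
Absolute semitone position = octave×12 + chromatic position
C4: 4×12 + 0 = 48
C5: 5×12 + 0 = 60
Difference = 60 - 48 = 12
= 12 semitones


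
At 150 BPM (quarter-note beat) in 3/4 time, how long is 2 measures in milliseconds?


Reasoning:
Quarter-note beat duration = 60000 / 150 ms
Beats per measure (3/4) = 3
One measure = 3 × 60000 / 150 = 180000 / 150 ms
2 measures = 2 × 180000 / 150 = 360000 / 150
= 2400.0 ms


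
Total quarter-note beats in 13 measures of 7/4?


Reasoning:
Time signature 7/4: the bottom number 4 means the quarter note gets one count
The top number 7 means 7 quarter-note beats per measure
Total = 7 × 13 measures
= 91 quarter-note beats


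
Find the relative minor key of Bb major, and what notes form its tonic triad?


Let's work it out.
The relative minor shares the major's key signature and starts on its 6th degree
6th degree = a major 6th above the tonic; a major 6th above Bb is G
→ relative minor of Bb major is G minor
Tonic triad of G minor = root + minor 3rd + perfect 5th = G Bb D
= G minor; triad = G Bb D


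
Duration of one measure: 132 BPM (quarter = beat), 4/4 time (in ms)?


Let's work it out.
Quarter-note beat duration = 60000 / 132 ms
Beats per measure (4/4) = 4
One measure = 4 × 60000 / 132 = 240000 / 132 ms
= 1818.2 ms


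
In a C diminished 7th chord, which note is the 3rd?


Diminished 7th chord = root + minor 3rd + diminished 5th + diminished 7th
Seventh chords stack in thirds, so the letter names are C-E-G-B
Root: C
Minor 3rd above C: Eb
Diminished 5th above C: Gb
Diminished 7th above C: Bbb
The 3rd = Eb


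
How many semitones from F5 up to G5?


Let's work it out.
Absolute semitone position = octave×12 + chromatic position
F5: 5×12 + 5 = 65
G5: 5×12 + 7 = 67
Difference = 67 - 65 = 2
= 2 semitones


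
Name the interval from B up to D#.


Working:
Letter names: B → D spans 3 letter names → a 3rd
Semitones: B → D# = 4 half-steps
A 3rd of 4 semitones is a major 3rd
= major 3rd


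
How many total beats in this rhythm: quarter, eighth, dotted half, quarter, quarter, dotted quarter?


Let's work it out.
Beat values:
  quarter = 1 beat
  eighth = 0.5 beats
  dotted half = 3 beats
  quarter = 1 beat
  quarter = 1 beat
  dotted quarter = 1.5 beats
Sum = 1 + 0.5 + 3 + 1 + 1 + 1.5
= 8 beats


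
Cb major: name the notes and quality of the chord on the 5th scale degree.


Solution.
Cb major scale: Cb Db Eb Fb Gb Ab Bb
Diatonic triad on degree 5 stacks scale notes 5, 7, 2: Gb Bb Db
Gb→Bb = 4 semitones; Gb→Db = 7 semitones → major triad
= Gb Bb Db (major)


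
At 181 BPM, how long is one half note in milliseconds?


One quarter-note beat = 60000 / BPM = 60000 / 181 ms
Half note = 2 × quarter note
Duration = 2 × 60000 / 181 = 120000 / 181
= 663.0 ms


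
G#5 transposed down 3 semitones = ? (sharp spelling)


Step by step:
G#5: chromatic position 8 in octave 5 → absolute = 5×12 + 8 = 68
Transpose down 3: 68 - 3 = 65
65 = 5×12 + 5 → F in octave 5
Result = F5


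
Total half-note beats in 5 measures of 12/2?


Step by step:
Time signature 12/2: the bottom number 2 means the half note gets one count
The top number 12 means 12 half-note beats per measure
Total = 12 × 5 measures
= 60 half-note beats


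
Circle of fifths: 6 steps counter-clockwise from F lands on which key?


Working:
Each counter-clockwise step moves down a perfect 5th (= up a perfect 4th)
From F: F → Bb → Eb → Ab → Db → F#/Gb → B
= B


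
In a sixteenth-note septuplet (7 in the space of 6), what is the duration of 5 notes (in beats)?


Septuplet: 7 notes occupy the space of 6 sixteenth notes
Space = 6 × 1/4 = 3/2 beats
Each septuplet note = 3/2 / 7 = 3/14 beats
5 notes = 5 × 3/14 = 15/14
= 15/14 beats


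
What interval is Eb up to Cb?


Letter names: E → C spans 6 letter names → a 6th
Semitones: Eb → Cb = 8 half-steps
A 6th of 8 semitones is a minor 6th
= minor 6th


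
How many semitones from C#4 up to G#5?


Let's work it out.
Absolute semitone position = octave×12 + chromatic position
C#4: 4×12 + 1 = 49
G#5: 5×12 + 8 = 68
Difference = 68 - 49 = 19
= 19 semitones


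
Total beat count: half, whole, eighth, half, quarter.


Step by step:
Beat values:
  half = 2 beats
  whole = 4 beats
  eighth = 0.5 beats
  half = 2 beats
  quarter = 1 beat
Sum = 2 + 4 + 0.5 + 2 + 1
= 9.5 beats


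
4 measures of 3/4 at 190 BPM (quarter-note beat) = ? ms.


Step by step:
Quarter-note beat duration = 60000 / 190 ms
Beats per measure (3/4) = 3
One measure = 3 × 60000 / 190 = 180000 / 190 ms
4 measures = 4 × 180000 / 190 = 720000 / 190
= 3789.5 ms


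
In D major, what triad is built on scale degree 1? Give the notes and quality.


Working:
D major scale: D E F# G A B C#
Diatonic triad on degree 1 stacks scale notes 1, 3, 5: D F# A
D→F# = 4 semitones; D→A = 7 semitones → major triad
= D F# A (major)


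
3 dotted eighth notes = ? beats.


Let's work it out.
Base eighth note = 1/2 beats
Dot 1 adds half the previous value: +1/4
One dotted eighth = 1/2 + 1/4 = 3/4
3 of them = 3 × 3/4 = 9/4
= 9/4 beats


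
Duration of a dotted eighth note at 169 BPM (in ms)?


Step by step:
One quarter-note beat = 60000 / BPM = 60000 / 169 ms
Dotted eighth note = 3/4 × quarter note
Duration = 3/4 × 60000 / 169 = 45000 / 169
= 266.3 ms


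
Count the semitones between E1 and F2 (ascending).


Absolute semitone position = octave×12 + chromatic position
E1: 1×12 + 4 = 16
F2: 2×12 + 5 = 29
Difference = 29 - 16 = 13
= 13 semitones


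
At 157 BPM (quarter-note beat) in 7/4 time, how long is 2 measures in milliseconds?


Working:
Quarter-note beat duration = 60000 / 157 ms
Beats per measure (7/4) = 7
One measure = 7 × 60000 / 157 = 420000 / 157 ms
2 measures = 2 × 420000 / 157 = 840000 / 157
= 5350.3 ms


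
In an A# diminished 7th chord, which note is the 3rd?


Let's work it out.
Diminished 7th chord = root + minor 3rd + diminished 5th + diminished 7th
Seventh chords stack in thirds, so the letter names are A-C-E-G
Root: A#
Minor 3rd above A#: C#
Diminished 5th above A#: E
Diminished 7th above A#: G
The 3rd = C#


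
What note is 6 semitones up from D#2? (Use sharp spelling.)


Step by step:
D#2: chromatic position 3 in octave 2 → absolute = 2×12 + 3 = 27
Transpose up 6: 27 + 6 = 33
33 = 2×12 + 9 → A in octave 2
Result = A2


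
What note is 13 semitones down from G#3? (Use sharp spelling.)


Solution.
G#3: chromatic position 8 in octave 3 → absolute = 3×12 + 8 = 44
Transpose down 13: 44 - 13 = 31
31 = 2×12 + 7 → G in octave 2
Result = G2


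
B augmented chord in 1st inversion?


Step by step:
Root position: B D# F##
1st inversion: move root up an octave
Bass note: D#
Notes (bottom to top) = D# F## B


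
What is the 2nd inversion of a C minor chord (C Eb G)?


Let's work it out.
Root position: C Eb G
2nd inversion: move root and 3rd up an octave
Bass note: G
Notes (bottom to top) = G C Eb


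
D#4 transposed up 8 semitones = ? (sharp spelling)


Solution.
D#4: chromatic position 3 in octave 4 → absolute = 4×12 + 3 = 51
Transpose up 8: 51 + 8 = 59
59 = 4×12 + 11 → B in octave 4
Result = B4


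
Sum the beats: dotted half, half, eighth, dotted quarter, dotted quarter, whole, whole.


Working:
Beat values:
  dotted half = 3 beats
  half = 2 beats
  eighth = 0.5 beats
  dotted quarter = 1.5 beats
  dotted quarter = 1.5 beats
  whole = 4 beats
  whole = 4 beats
Sum = 3 + 2 + 0.5 + 1.5 + 1.5 + 4 + 4
= 16.5 beats


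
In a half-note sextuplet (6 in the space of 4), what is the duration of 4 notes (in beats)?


Solution.
Sextuplet: 6 notes occupy the space of 4 half notes
Space = 4 × 2 = 8 beats
Each sextuplet note = 8 / 6 = 4/3 beats
4 notes = 4 × 4/3 = 16/3
= 16/3 beats


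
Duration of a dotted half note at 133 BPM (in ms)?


Step by step:
One quarter-note beat = 60000 / BPM = 60000 / 133 ms
Dotted half note = 3 × quarter note
Duration = 3 × 60000 / 133 = 180000 / 133
= 1353.4 ms


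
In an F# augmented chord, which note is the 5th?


Augmented triad = root + major 3rd (4 semitones) + augmented 5th (8 semitones)
A triad on F# stacks thirds, so the chord tones use letter names F-A-C
Root: F#
Major 3rd above F#: A#
Augmented 5th above F#: C##
The 5th = C##


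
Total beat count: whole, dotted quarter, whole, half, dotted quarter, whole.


Solution.
Beat values:
  whole = 4 beats
  dotted quarter = 1.5 beats
  whole = 4 beats
  half = 2 beats
  dotted quarter = 1.5 beats
  whole = 4 beats
Sum = 4 + 1.5 + 4 + 2 + 1.5 + 4
= 17 beats


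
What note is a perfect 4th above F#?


Step by step:
A 4th spans 4 letter names, so from F we land on B
A perfect 4th = 5 semitones above F#
Spell B at that pitch: B
= B


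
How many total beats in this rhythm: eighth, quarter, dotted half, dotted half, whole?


Reasoning:
Beat values:
  eighth = 0.5 beats
  quarter = 1 beat
  dotted half = 3 beats
  dotted half = 3 beats
  whole = 4 beats
Sum = 0.5 + 1 + 3 + 3 + 4
= 11.5 beats


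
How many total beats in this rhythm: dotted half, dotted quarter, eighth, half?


Step by step:
Beat values:
  dotted half = 3 beats
  dotted quarter = 1.5 beats
  eighth = 0.5 beats
  half = 2 beats
Sum = 3 + 1.5 + 0.5 + 2
= 7 beats


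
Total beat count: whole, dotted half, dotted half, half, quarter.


Beat values:
  whole = 4 beats
  dotted half = 3 beats
  dotted half = 3 beats
  half = 2 beats
  quarter = 1 beat
Sum = 4 + 3 + 3 + 2 + 1
= 13 beats


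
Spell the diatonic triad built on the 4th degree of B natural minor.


B natural minor scale: B C# D E F# G A
Diatonic triad on degree 4 stacks scale notes 4, 6, 1: E G B
E→G = 3 semitones; E→B = 7 semitones → minor triad
= E G B (minor)


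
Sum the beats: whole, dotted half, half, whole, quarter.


Solution.
Beat values:
  whole = 4 beats
  dotted half = 3 beats
  half = 2 beats
  whole = 4 beats
  quarter = 1 beat
Sum = 4 + 3 + 2 + 4 + 1
= 14 beats


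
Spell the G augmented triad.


Step by step:
Augmented triad = root + major 3rd (4 semitones) + augmented 5th (8 semitones)
A triad on G stacks thirds, so the chord tones use letter names G-B-D
Root: G
Major 3rd above G: B
Augmented 5th above G: D#
Chord = G B D#


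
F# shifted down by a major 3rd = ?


major 3rd: 3 letter names, 4 semitones
Letter: F - 2 → D
Pitch: F# - 4 semitones, spelled as a D → D
= D


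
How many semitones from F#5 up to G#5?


Let's work it out.
Absolute semitone position = octave×12 + chromatic position
F#5: 5×12 + 6 = 66
G#5: 5×12 + 8 = 68
Difference = 68 - 66 = 2
= 2 semitones


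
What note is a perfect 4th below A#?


Solution.
A 4th spans 4 letter names, so from A we land on E
A perfect 4th = 5 semitones below A#
Spell E at that pitch: E#
= E#


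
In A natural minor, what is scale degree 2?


Step by step:
Natural minor scale pattern: W-H-W-W-H-W-W (2-1-2-2-1-2-2 semitones)
Starting from A:
  A + 2 semitones → B
  B + 1 semitone → C
  C + 2 semitones → D
  D + 2 semitones → E
  E + 1 semitone → F
  F + 2 semitones → G
  G + 2 semitones → A
Scale: A B C D E F G
Degree 2 = B


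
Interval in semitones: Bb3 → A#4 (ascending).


Absolute semitone position = octave×12 + chromatic position
Bb3: 3×12 + 10 = 46
A#4: 4×12 + 10 = 58
Difference = 58 - 46 = 12
= 12 semitones


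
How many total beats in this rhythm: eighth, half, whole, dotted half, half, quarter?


Beat values:
  eighth = 0.5 beats
  half = 2 beats
  whole = 4 beats
  dotted half = 3 beats
  half = 2 beats
  quarter = 1 beat
Sum = 0.5 + 2 + 4 + 3 + 2 + 1
= 12.5 beats


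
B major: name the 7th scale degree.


Major scale pattern: W-W-H-W-W-W-H (2-2-1-2-2-2-1 semitones)
Starting from B:
  B + 2 semitones → C#
  C# + 2 semitones → D#
  D# + 1 semitone → E
  E + 2 semitones → F#
  F# + 2 semitones → G#
  G# + 2 semitones → A#
  A# + 1 semitone → B
Scale: B C# D# E F# G# A#
Degree 7 = A#


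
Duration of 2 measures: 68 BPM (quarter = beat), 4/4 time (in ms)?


Quarter-note beat duration = 60000 / 68 ms
Beats per measure (4/4) = 4
One measure = 4 × 60000 / 68 = 240000 / 68 ms
2 measures = 2 × 240000 / 68 = 480000 / 68
= 7058.8 ms


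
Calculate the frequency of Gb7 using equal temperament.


Reasoning:
f = 440 × 2^(n/12) where n = semitones from A4
Gb7: 33 semitones from A4
f = 440 × 2^(33/12)
f = 2959.96 Hz


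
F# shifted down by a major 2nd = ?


Working:
major 2nd: 2 letter names, 2 semitones
Letter: F - 1 → E
Pitch: F# - 2 semitones, spelled as an E → E
= E


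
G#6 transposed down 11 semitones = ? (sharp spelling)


Let's work it out.
G#6: chromatic position 8 in octave 6 → absolute = 6×12 + 8 = 80
Transpose down 11: 80 - 11 = 69
69 = 5×12 + 9 → A in octave 5
Result = A5


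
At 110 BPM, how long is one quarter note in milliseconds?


Solution.
One quarter-note beat = 60000 / BPM = 60000 / 110 ms
Duration = 60000 / 110
= 545.5 ms


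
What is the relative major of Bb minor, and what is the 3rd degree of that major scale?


The relative major shares the key signature and is a minor 3rd above the minor tonic
A minor 3rd above Bb is Db
→ relative major of Bb minor is Db major
Db major scale: Db Eb F Gb Ab Bb C
= Db major; 3rd degree = F


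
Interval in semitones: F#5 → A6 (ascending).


Let's work it out.
Absolute semitone position = octave×12 + chromatic position
F#5: 5×12 + 6 = 66
A6: 6×12 + 9 = 81
Difference = 81 - 66 = 15
= 15 semitones


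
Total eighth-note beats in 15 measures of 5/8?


Step by step:
Time signature 5/8: the bottom number 8 means the eighth note gets one count
The top number 5 means 5 eighth-note beats per measure
Total = 5 × 15 measures
= 75 eighth-note beats


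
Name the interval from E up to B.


Solution.
Letter names: E → B spans 5 letter names → a 5th
Semitones: E → B = 7 half-steps
A 5th of 7 semitones is a perfect 5th
= perfect 5th


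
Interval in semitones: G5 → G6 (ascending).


Working:
Absolute semitone position = octave×12 + chromatic position
G5: 5×12 + 7 = 67
G6: 6×12 + 7 = 79
Difference = 79 - 67 = 12
= 12 semitones


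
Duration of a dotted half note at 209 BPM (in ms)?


Working:
One quarter-note beat = 60000 / BPM = 60000 / 209 ms
Dotted half note = 3 × quarter note
Duration = 3 × 60000 / 209 = 180000 / 209
= 861.2 ms


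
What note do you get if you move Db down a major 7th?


major 7th: 7 letter names, 11 semitones
Letter: D - 6 → E
Pitch: Db - 11 semitones, spelled as an E → Ebb
= Ebb


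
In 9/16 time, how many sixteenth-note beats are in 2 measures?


Time signature 9/16: the bottom number 16 means the sixteenth note gets one count
The top number 9 means 9 sixteenth-note beats per measure
Total = 9 × 2 measures
= 18 sixteenth-note beats
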